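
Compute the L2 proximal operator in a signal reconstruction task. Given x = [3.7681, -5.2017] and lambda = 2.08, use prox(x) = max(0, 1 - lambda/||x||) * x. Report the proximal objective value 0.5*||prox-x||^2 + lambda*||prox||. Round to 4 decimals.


Step 1: Compute ||x||.
||x|| = 6.4231
Step 2: Compute scaling factor.
scale = max(0, 1 - 2.08/6.4231) = 0.6762
Step 3: prox(x) = [2.5479, -3.5172]
||prox(x)|| = 4.3431
Step 4: Proximal objective.
0.5*||prox-x||^2 = 2.1632
lambda*||prox|| = 9.0336
Total = 11.1969


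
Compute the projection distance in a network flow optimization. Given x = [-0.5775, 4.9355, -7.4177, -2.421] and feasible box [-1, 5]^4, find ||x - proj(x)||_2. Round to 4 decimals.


Project each component onto [-1, 5].
clip(-0.5775) = -0.5775, clip(4.9355) = 4.9355, clip(-7.4177) = -1.0, clip(-2.421) = -1.0
Projection = [-0.5775, 4.9355, -1.0, -1.0]
Squared diffs: [0.0, 0.0, 41.1869, 2.0192]
Distance = sqrt(43.2061) = 6.5731


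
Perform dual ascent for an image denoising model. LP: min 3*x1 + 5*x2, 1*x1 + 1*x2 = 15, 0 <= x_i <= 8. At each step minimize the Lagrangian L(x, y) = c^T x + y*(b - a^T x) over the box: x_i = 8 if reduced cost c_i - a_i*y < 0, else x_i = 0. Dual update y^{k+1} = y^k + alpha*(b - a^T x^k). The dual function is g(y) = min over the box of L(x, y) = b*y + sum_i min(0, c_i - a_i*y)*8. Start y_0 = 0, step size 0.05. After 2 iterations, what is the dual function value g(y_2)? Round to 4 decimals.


Dual ascent for LP: min 3*x1 + 5*x2, 1*x1 + 1*x2 = 15, 0 <= x_i <= 8
Step 1: y^k = 0.0, reduced costs: (3.0, 5.0)
  x^k = (0.0, 0.0), subgradient = b - a^T x = 15.0
  y^{k+1} = 0.0 + 0.05*15.0 = 0.75
Step 2: y^k = 0.75, reduced costs: (2.25, 4.25)
  x^k = (0.0, 0.0), subgradient = b - a^T x = 15.0
  y^{k+1} = 0.75 + 0.05*15.0 = 1.5
Dual objective at y_2 = 1.5: reduced costs (1.5, 3.5), box minimizer x = (0.0, 0.0)
g(y_2) = b*y + (c1 - a1*y)*x1 + (c2 - a2*y)*x2 = 15*1.5 + 1.5*0.0 + 3.5*0.0 = 22.5 + 0.0 + 0.0 = 22.5


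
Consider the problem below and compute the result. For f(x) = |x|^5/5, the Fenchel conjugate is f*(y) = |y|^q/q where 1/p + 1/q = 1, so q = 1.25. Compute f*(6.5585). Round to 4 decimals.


The conjugate exponent q satisfies 1/p + 1/q = 1.
p = 5, so q = 5/(5 - 1) = 1.25
|y|^q = 6.5585^1.25 = 10.4956
f*(6.5585) = 10.4956 / 1.25 = 8.3964


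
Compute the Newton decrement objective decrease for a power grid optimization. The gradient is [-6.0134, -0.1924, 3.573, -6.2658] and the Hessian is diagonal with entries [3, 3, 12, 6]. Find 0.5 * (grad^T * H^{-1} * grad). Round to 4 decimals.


Step 1: H is diagonal, so H^(-1) * g = [-2.0045, -0.0641, 0.2978, -1.0443].
Step 2: g^T H^(-1) g = sum_i g_i^2 / H_ii
  = (-6.0134)^2/3 + (-0.1924)^2/3 + (3.573)^2/12 + (-6.2658)^2/6
  = 12.0537 + 0.0123 + 1.0639 + 6.5434 = 19.6732
Step 3: Objective decrease = 0.5 * g^T H^(-1) g = 9.8366


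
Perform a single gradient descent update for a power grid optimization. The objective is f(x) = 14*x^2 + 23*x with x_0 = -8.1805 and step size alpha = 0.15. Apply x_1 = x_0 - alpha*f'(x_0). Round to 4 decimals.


We compute the gradient at x_0 and apply the update.
f'(x) = 28*x + 23
f'(-8.1805) = 28*-8.1805 + 23 = -206.054
x_1 = -8.1805 - 0.15*-206.054 = 22.7276


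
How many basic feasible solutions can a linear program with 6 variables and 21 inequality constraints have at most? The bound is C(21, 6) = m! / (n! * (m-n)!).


Each vertex corresponds to some choice of n active constraints out of m, so the number of vertices is at most C(m, n) = m! / (n!(m-n)!).
m = 21, n = 6
Numerator: 21 * 20 * 19 * 18 * 17 * 16
Denominator: 6! = 720
C(21, 6) = 54264


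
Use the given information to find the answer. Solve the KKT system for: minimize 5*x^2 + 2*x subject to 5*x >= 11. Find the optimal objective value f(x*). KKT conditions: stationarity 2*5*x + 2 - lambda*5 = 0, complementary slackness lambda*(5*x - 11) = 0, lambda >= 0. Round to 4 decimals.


Step 1: Try lambda = 0 (constraint inactive).
x_unc = -2/(2*5) = -0.2
Check: 5*-0.2 = -1.0 < 11 -- violated!
Step 2: Constraint must be active: 5*x = 11
x* = 11/5 = 2.2
lambda = (2*5*2.2 + 2)/5 = 4.8
Step 3: Compute optimal value.
f(x*) = 5*2.2^2 + 2*2.2 = 28.6


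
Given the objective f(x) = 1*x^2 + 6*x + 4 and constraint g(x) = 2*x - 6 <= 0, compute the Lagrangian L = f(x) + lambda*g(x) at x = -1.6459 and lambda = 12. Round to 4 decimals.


Step 1: Evaluate f(x).
f(-1.6459) = 1*(-1.6459)^2 + 6*(-1.6459) + 4 = -3.1664
Step 2: Evaluate g(x).
g(-1.6459) = 2*-1.6459 - 6 = -9.2918
Step 3: Compute Lagrangian.
L = -3.1664 + 12*-9.2918 = -114.668


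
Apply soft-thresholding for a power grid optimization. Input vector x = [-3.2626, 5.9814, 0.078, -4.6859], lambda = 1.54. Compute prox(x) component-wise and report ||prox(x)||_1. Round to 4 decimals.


Soft-thresholding with lambda = 1.54:
prox(-3.2626) = sign(-3.2626)*max(|-3.2626| - 1.54, 0) = -1.7226
prox(5.9814) = sign(5.9814)*max(|5.9814| - 1.54, 0) = 4.4414
prox(0.078) = sign(0.078)*max(|0.078| - 1.54, 0) = 0.0
prox(-4.6859) = sign(-4.6859)*max(|-4.6859| - 1.54, 0) = -3.1459
prox(x) = [-1.7226, 4.4414, 0.0, -3.1459]
||prox(x)||_1 = 1.7226 + 4.4414 + 0.0 + 3.1459 = 9.3099


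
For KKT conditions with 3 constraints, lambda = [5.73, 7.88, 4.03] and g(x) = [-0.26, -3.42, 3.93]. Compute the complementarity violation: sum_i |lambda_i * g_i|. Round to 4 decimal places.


KKT complementary slackness check:
lambda_1 * g_1 = 5.73 * -0.26 = -1.4898
lambda_2 * g_2 = 7.88 * -3.42 = -26.9496
lambda_3 * g_3 = 4.03 * 3.93 = 15.8379
Total violation = 1.4898 + 26.9496 + 15.8379 = 44.2773


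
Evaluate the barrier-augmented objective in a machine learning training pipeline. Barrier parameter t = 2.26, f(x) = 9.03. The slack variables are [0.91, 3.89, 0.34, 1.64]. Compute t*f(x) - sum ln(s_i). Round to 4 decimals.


Step 1: Compute log-barrier.
ln values: [-0.0943, 1.3584, -1.0788, 0.4947]
phi = -(-0.0943 + 1.3584 - 1.0788 + 0.4947) = -0.68
Step 2: Compute augmented objective.
t*f(x) = 2.26*9.03 = 20.4078
Total = 20.4078 - 0.68 = 19.7278


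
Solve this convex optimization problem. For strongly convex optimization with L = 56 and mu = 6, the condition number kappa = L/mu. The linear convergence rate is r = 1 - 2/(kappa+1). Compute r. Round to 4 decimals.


Step 1: Compute the condition number.
kappa = L/mu = 56/6 = 9.3333
Step 2: Compute the convergence rate.
r = 1 - 2/(kappa + 1) = 1 - 2*mu/(L + mu) = (L - mu)/(L + mu) = 50/62 = 0.8065


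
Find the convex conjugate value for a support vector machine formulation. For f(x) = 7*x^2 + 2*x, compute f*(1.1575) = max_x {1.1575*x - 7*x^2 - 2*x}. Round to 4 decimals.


f*(y) = sup_x {y*x - a*x^2 - b*x} = sup_x {(y-b)*x - a*x^2}
FOC: (y - b) - 2a*x = 0 => x* = (y - b)/(2a)
x* = (1.1575 - 2)/(2*7) = -0.0602
f*(1.1575) = (y-b)^2/(4a) = (1.1575 - 2)^2/(4*7)
= 0.7098/28 = 0.0254


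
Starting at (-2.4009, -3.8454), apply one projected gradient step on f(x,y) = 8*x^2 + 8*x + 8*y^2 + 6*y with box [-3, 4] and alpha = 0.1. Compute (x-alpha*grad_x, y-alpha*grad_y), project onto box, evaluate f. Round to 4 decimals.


Step 1: Compute gradient at (-2.4009, -3.8454).
grad_x = 2*8*-2.4009 + 8 = -30.4144
grad_y = 2*8*-3.8454 + 6 = -55.5264
Step 2: Gradient step.
x_raw = -2.4009 - 0.1*-30.4144 = 0.6405
y_raw = -3.8454 - 0.1*-55.5264 = 1.7072
Step 3: Project onto [-3, 4].
x_proj = clip(0.6405) = 0.6405
y_proj = clip(1.7072) = 1.7072
Step 4: Evaluate f.
f(0.6405, 1.7072) = 41.9674


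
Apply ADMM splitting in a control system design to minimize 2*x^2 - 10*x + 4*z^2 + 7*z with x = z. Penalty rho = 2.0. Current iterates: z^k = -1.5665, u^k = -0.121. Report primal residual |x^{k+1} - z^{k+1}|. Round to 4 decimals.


ADMM iteration with rho = 2.0, z^k = -1.5665, u^k = -0.121
Step 1: x-update.
Minimize 2*x^2 - 10*x + (2.0/2)*(x + 1.5665 - 0.121)^2
FOC: (2*2 + 2.0)*x = 10 + 2.0*(-1.5665 + 0.121)
x^{k+1} = 1.1848
Step 2: z-update.
Minimize 4*z^2 + 7*z + (2.0/2)*(1.1848 - z - 0.121)^2
FOC: (2*4 + 2.0)*z = -7 + 2.0*(1.1848 - 0.121)
z^{k+1} = -0.4872
Step 3: u-update.
u^{k+1} = -0.121 + 1.1848 + 0.4872 = 1.5511
Step 4: Primal residual = |1.1848 + 0.4872| = 1.6721


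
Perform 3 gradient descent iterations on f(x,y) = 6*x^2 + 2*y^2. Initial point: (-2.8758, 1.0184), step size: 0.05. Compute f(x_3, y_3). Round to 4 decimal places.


Gradient descent on f(x,y) = 6*x^2 + 2*y^2.
Starting point: (-2.8758, 1.0184), alpha = 0.05
Step 1: grad_x = 2*6*-2.8758 = -34.5096, grad_y = 2*2*1.0184 = 4.0736
  x_1 = -2.8758 - 0.05*-34.5096 = -1.1503
  y_1 = 1.0184 - 0.05*4.0736 = 0.8147
Step 2: grad_x = 2*6*-1.1503 = -13.8038, grad_y = 2*2*0.8147 = 3.2589
  x_2 = -1.1503 - 0.05*-13.8038 = -0.4601
  y_2 = 0.8147 - 0.05*3.2589 = 0.6518
Step 3: grad_x = 2*6*-0.4601 = -5.5215, grad_y = 2*2*0.6518 = 2.6071
  x_3 = -0.4601 - 0.05*-5.5215 = -0.1841
  y_3 = 0.6518 - 0.05*2.6071 = 0.5214
f(-0.1841, 0.5214) = 6*(-0.1841)^2 + 2*0.5214^2 = 0.747


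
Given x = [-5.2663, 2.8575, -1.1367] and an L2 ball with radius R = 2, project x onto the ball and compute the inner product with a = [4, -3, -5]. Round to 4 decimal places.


Step 1: Compute ||x|| (intermediates to 6 decimals).
||x|| = sqrt((-5.2663)^2 + 2.8575^2 + (-1.1367)^2) = 6.098468
Step 2: Project.
Since ||x|| > R, scale = R/||x|| = 2/6.098468 = 0.327951, proj(x) = scale * x
proj(x) = [-1.727088, 0.93712, -0.372782]
Step 3: Dot product.
a^T * proj(x) = 4*(-1.727088) - 3*0.93712 - 5*(-0.372782) = -7.8558


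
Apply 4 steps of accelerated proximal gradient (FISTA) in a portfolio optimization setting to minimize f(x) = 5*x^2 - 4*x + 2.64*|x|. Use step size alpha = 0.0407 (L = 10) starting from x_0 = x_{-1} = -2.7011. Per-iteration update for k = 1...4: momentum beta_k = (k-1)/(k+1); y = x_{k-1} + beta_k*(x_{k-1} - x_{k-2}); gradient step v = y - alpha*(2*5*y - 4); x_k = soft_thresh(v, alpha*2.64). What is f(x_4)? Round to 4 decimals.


FISTA on f(x) = 5*x^2 - 4*x + 2.64*|x|
L = 10, alpha = 0.0407
Iteration 1: beta = 0.0, y = -2.7011 + 0.0*(-2.7011 + 2.7011) = -2.7011
  grad(y) = -31.011, v = y - alpha*grad = -1.439
  prox(v) = soft_thresh(-1.439, 0.1074) = -1.3315
Iteration 2: beta = 0.3333, y = -1.3315 + 0.3333*(-1.3315 + 2.7011) = -0.875
  grad(y) = -12.7497, v = y - alpha*grad = -0.3561
  prox(v) = soft_thresh(-0.3561, 0.1074) = -0.2486
Iteration 3: beta = 0.5, y = -0.2486 + 0.5*(-0.2486 + 1.3315) = 0.2928
  grad(y) = -1.0716, v = y - alpha*grad = 0.3365
  prox(v) = soft_thresh(0.3365, 0.1074) = 0.229
Iteration 4: beta = 0.6, y = 0.229 + 0.6*(0.229 + 0.2486) = 0.5156
  grad(y) = 1.1557, v = y - alpha*grad = 0.4685
  prox(v) = soft_thresh(0.4685, 0.1074) = 0.3611
f(x_4) = 5*0.3611^2 - 4*0.3611 + 2.64*|0.3611| = 0.1608


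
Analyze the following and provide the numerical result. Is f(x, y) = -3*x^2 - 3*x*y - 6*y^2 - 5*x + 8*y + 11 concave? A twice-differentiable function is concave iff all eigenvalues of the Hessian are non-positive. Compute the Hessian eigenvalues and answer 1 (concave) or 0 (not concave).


The Hessian of f(x,y) = -3*x^2 - 3*x*y - 6*y^2 - 5*x + 8*y + 11 is:
H = [[-6, -3], [-3, -12]]
Trace = -6 - 12 = -18
Determinant = -6*-12 - (-3)^2 = 63
Discriminant = (-18)^2 - 4*63 = 72.0
Eigenvalues: lambda_1 = -13.2426, lambda_2 = -4.7574
The function is concave.

1


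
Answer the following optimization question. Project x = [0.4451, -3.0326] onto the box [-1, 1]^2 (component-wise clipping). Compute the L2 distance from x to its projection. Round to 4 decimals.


Project each component onto [-1, 1].
clip(0.4451) = 0.4451, clip(-3.0326) = -1.0
Projection = [0.4451, -1.0]
Squared diffs: [0.0, 4.1315]
Distance = sqrt(4.1315) = 2.0326


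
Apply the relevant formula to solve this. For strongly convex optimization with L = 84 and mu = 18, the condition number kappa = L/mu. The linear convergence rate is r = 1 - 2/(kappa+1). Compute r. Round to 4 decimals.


Step 1: Compute the condition number.
kappa = L/mu = 84/18 = 4.6667
Step 2: Compute the convergence rate.
r = 1 - 2/(kappa + 1) = 1 - 2*mu/(L + mu) = (L - mu)/(L + mu) = 66/102 = 0.6471


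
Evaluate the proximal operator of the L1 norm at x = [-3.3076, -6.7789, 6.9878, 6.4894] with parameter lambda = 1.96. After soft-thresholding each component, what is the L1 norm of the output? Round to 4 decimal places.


Soft-thresholding with lambda = 1.96:
prox(-3.3076) = sign(-3.3076)*max(|-3.3076| - 1.96, 0) = -1.3476
prox(-6.7789) = sign(-6.7789)*max(|-6.7789| - 1.96, 0) = -4.8189
prox(6.9878) = sign(6.9878)*max(|6.9878| - 1.96, 0) = 5.0278
prox(6.4894) = sign(6.4894)*max(|6.4894| - 1.96, 0) = 4.5294
prox(x) = [-1.3476, -4.8189, 5.0278, 4.5294]
||prox(x)||_1 = 1.3476 + 4.8189 + 5.0278 + 4.5294 = 15.7237


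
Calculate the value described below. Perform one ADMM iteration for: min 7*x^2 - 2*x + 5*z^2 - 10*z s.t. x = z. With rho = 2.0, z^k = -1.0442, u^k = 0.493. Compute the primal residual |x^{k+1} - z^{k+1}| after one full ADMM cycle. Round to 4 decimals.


ADMM iteration with rho = 2.0, z^k = -1.0442, u^k = 0.493
Step 1: x-update.
Minimize 7*x^2 - 2*x + (2.0/2)*(x + 1.0442 + 0.493)^2
FOC: (2*7 + 2.0)*x = 2 + 2.0*(-1.0442 - 0.493)
x^{k+1} = -0.0672
Step 2: z-update.
Minimize 5*z^2 - 10*z + (2.0/2)*(-0.0672 - z + 0.493)^2
FOC: (2*5 + 2.0)*z = 10 + 2.0*(-0.0672 + 0.493)
z^{k+1} = 0.9043
Step 3: u-update.
u^{k+1} = 0.493 - 0.0672 - 0.9043 = -0.4785
Step 4: Primal residual = |-0.0672 - 0.9043| = 0.9715


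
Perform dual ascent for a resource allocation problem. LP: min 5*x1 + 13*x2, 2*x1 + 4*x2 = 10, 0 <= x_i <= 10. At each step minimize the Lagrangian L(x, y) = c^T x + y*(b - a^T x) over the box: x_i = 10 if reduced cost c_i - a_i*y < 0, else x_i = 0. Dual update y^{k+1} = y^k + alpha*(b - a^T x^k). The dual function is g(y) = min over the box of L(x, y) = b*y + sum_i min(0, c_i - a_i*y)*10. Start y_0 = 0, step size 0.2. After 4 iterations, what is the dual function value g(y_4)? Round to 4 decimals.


Dual ascent for LP: min 5*x1 + 13*x2, 2*x1 + 4*x2 = 10, 0 <= x_i <= 10
Step 1: y^k = 0.0, reduced costs: (5.0, 13.0)
  x^k = (0.0, 0.0), subgradient = b - a^T x = 10.0
  y^{k+1} = 0.0 + 0.2*10.0 = 2.0
Step 2: y^k = 2.0, reduced costs: (1.0, 5.0)
  x^k = (0.0, 0.0), subgradient = b - a^T x = 10.0
  y^{k+1} = 2.0 + 0.2*10.0 = 4.0
Step 3: y^k = 4.0, reduced costs: (-3.0, -3.0)
  x^k = (10.0, 10.0), subgradient = b - a^T x = -50.0
  y^{k+1} = 4.0 + 0.2*-50.0 = -6.0
Step 4: y^k = -6.0, reduced costs: (17.0, 37.0)
  x^k = (0.0, 0.0), subgradient = b - a^T x = 10.0
  y^{k+1} = -6.0 + 0.2*10.0 = -4.0
Dual objective at y_4 = -4.0: reduced costs (13.0, 29.0), box minimizer x = (0.0, 0.0)
g(y_4) = b*y + (c1 - a1*y)*x1 + (c2 - a2*y)*x2 = 10*(-4.0) + 13.0*0.0 + 29.0*0.0 = -40.0 + 0.0 + 0.0 = -40.0


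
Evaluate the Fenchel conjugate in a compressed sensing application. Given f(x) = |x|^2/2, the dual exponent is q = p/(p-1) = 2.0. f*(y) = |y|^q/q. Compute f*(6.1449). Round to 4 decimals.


The conjugate exponent q satisfies 1/p + 1/q = 1.
p = 2, so q = 2/(2 - 1) = 2.0
|y|^q = 6.1449^2.0 = 37.7598
f*(6.1449) = 37.7598 / 2.0 = 18.8799


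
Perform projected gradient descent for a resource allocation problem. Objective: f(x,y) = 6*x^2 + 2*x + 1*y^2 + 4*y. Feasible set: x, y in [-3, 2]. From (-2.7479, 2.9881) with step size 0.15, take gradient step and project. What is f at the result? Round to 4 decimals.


Step 1: Compute gradient at (-2.7479, 2.9881).
grad_x = 2*6*-2.7479 + 2 = -30.9748
grad_y = 2*1*2.9881 + 4 = 9.9762
Step 2: Gradient step.
x_raw = -2.7479 - 0.15*-30.9748 = 1.8983
y_raw = 2.9881 - 0.15*9.9762 = 1.4917
Step 3: Project onto [-3, 2].
x_proj = clip(1.8983) = 1.8983
y_proj = clip(1.4917) = 1.4917
Step 4: Evaluate f.
f(1.8983, 1.4917) = 33.6101


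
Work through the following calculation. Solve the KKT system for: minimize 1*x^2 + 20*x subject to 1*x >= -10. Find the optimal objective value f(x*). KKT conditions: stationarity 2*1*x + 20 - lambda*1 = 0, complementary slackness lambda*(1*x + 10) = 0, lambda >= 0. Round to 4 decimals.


Step 1: Try lambda = 0 (constraint inactive).
Stationarity: 2*1*x + 20 = 0
x* = -20/(2*1) = -10.0
Check constraint: 1*-10.0 = -10.0 >= -10 -- satisfied.
Step 2: Compute optimal value.
f(x*) = 1*(-10.0)^2 + 20*(-10.0) = -100.0


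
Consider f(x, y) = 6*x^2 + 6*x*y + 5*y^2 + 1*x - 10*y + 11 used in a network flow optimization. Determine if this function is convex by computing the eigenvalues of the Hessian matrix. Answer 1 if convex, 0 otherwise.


The Hessian of f(x,y) = 6*x^2 + 6*x*y + 5*y^2 + 1*x - 10*y + 11 is:
H = [[12, 6], [6, 10]]
Trace = 12 + 10 = 22
Determinant = 12*10 - (6)^2 = 84
Discriminant = (22)^2 - 4*84 = 148.0
Eigenvalues: lambda_1 = 4.9172, lambda_2 = 17.0828
The function is convex.

1


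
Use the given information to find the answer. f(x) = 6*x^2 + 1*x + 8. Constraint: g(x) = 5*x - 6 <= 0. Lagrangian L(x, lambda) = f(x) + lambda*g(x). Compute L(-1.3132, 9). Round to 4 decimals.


Step 1: Evaluate f(x).
f(-1.3132) = 6*(-1.3132)^2 + 1*(-1.3132) + 8 = 17.0338
Step 2: Evaluate g(x).
g(-1.3132) = 5*-1.3132 - 6 = -12.566
Step 3: Compute Lagrangian.
L = 17.0338 + 9*-12.566 = -96.0602


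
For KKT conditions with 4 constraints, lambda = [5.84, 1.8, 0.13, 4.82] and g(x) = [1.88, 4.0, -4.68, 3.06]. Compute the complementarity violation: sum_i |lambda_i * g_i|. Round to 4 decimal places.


KKT complementary slackness check:
lambda_1 * g_1 = 5.84 * 1.88 = 10.9792
lambda_2 * g_2 = 1.8 * 4.0 = 7.2
lambda_3 * g_3 = 0.13 * -4.68 = -0.6084
lambda_4 * g_4 = 4.82 * 3.06 = 14.7492
Total violation = 10.9792 + 7.2 + 0.6084 + 14.7492 = 33.5368


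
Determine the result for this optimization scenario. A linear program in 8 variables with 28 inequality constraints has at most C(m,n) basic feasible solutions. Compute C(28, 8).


Each vertex corresponds to some choice of n active constraints out of m, so the number of vertices is at most C(m, n) = m! / (n!(m-n)!).
m = 28, n = 8
Numerator: 28 * 27 * 26 * 25 * 24 * 23 * 22 * 21
Denominator: 8! = 40320
C(28, 8) = 3108105


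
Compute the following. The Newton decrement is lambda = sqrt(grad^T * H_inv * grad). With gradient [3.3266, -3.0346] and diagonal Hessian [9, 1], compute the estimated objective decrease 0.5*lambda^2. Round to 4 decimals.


Step 1: H is diagonal, so H^(-1) * g = [0.3696, -3.0346].
Step 2: g^T H^(-1) g = sum_i g_i^2 / H_ii
  = (3.3266)^2/9 + (-3.0346)^2/1
  = 1.2296 + 9.2088 = 10.4384
Step 3: Objective decrease = 0.5 * g^T H^(-1) g = 5.2192


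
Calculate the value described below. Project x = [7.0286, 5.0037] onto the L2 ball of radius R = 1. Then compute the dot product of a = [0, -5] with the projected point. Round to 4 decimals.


Step 1: Compute ||x|| (intermediates to 6 decimals).
||x|| = sqrt(7.0286^2 + 5.0037^2) = 8.627759
Step 2: Project.
Since ||x|| > R, scale = R/||x|| = 1/8.627759 = 0.115905, proj(x) = scale * x
proj(x) = [0.81465, 0.579954]
Step 3: Dot product.
a^T * proj(x) = 0*0.81465 - 5*0.579954 = -2.8998


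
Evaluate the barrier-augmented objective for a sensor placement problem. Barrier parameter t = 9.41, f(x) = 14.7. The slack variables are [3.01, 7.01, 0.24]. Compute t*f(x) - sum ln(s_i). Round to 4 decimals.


Step 1: Compute log-barrier.
ln values: [1.1019, 1.9473, -1.4271]
phi = -(1.1019 + 1.9473 - 1.4271) = -1.6222
Step 2: Compute augmented objective.
t*f(x) = 9.41*14.7 = 138.327
Total = 138.327 - 1.6222 = 136.7048


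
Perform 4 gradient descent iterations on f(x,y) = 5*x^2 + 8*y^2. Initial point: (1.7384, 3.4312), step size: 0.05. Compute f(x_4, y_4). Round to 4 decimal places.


Gradient descent on f(x,y) = 5*x^2 + 8*y^2.
Starting point: (1.7384, 3.4312), alpha = 0.05
Step 1: grad_x = 2*5*1.7384 = 17.384, grad_y = 2*8*3.4312 = 54.8992
  x_1 = 1.7384 - 0.05*17.384 = 0.8692
  y_1 = 3.4312 - 0.05*54.8992 = 0.6862
Step 2: grad_x = 2*5*0.8692 = 8.692, grad_y = 2*8*0.6862 = 10.9798
  x_2 = 0.8692 - 0.05*8.692 = 0.4346
  y_2 = 0.6862 - 0.05*10.9798 = 0.1372
Step 3: grad_x = 2*5*0.4346 = 4.346, grad_y = 2*8*0.1372 = 2.196
  x_3 = 0.4346 - 0.05*4.346 = 0.2173
  y_3 = 0.1372 - 0.05*2.196 = 0.0274
Step 4: grad_x = 2*5*0.2173 = 2.173, grad_y = 2*8*0.0274 = 0.4392
  x_4 = 0.2173 - 0.05*2.173 = 0.1087
  y_4 = 0.0274 - 0.05*0.4392 = 0.0055
f(0.1087, 0.0055) = 5*0.1087^2 + 8*0.0055^2 = 0.0593


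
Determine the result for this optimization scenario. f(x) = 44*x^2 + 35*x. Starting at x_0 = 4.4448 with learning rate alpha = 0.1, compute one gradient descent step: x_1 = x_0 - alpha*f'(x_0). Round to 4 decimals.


We compute the gradient at x_0 and apply the update.
f'(x) = 88*x + 35
f'(4.4448) = 88*4.4448 + 35 = 426.1424
x_1 = 4.4448 - 0.1*426.1424 = -38.1694


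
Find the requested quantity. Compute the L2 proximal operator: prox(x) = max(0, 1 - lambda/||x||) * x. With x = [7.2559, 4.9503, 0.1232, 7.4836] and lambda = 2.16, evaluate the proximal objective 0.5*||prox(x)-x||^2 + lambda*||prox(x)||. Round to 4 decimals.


Step 1: Compute ||x||.
||x|| = 11.5401
Step 2: Compute scaling factor.
scale = max(0, 1 - 2.16/11.5401) = 0.8128
Step 3: prox(x) = [5.8978, 4.0237, 0.1001, 6.0829]
||prox(x)|| = 9.3801
Step 4: Proximal objective.
0.5*||prox-x||^2 = 2.3328
lambda*||prox|| = 20.261
Total = 22.5937


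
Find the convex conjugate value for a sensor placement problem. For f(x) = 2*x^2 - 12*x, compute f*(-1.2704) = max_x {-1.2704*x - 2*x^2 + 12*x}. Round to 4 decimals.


f*(y) = sup_x {y*x - a*x^2 - b*x} = sup_x {(y-b)*x - a*x^2}
FOC: (y - b) - 2a*x = 0 => x* = (y - b)/(2a)
x* = (-1.2704 + 12)/(2*2) = 2.6824
f*(-1.2704) = (y-b)^2/(4a) = (-1.2704 + 12)^2/(4*2)
= 115.1243/8 = 14.3905


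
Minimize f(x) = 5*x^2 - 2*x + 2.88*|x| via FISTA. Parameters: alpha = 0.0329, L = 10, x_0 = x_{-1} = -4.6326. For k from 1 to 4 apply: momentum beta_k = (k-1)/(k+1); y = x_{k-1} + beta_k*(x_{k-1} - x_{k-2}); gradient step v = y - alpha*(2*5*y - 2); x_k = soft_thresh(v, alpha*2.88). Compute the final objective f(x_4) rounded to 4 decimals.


FISTA on f(x) = 5*x^2 - 2*x + 2.88*|x|
L = 10, alpha = 0.0329
Iteration 1: beta = 0.0, y = -4.6326 + 0.0*(-4.6326 + 4.6326) = -4.6326
  grad(y) = -48.326, v = y - alpha*grad = -3.0427
  prox(v) = soft_thresh(-3.0427, 0.0948) = -2.9479
Iteration 2: beta = 0.3333, y = -2.9479 + 0.3333*(-2.9479 + 4.6326) = -2.3864
  grad(y) = -25.8636, v = y - alpha*grad = -1.5354
  prox(v) = soft_thresh(-1.5354, 0.0948) = -1.4407
Iteration 3: beta = 0.5, y = -1.4407 + 0.5*(-1.4407 + 2.9479) = -0.6871
  grad(y) = -8.8709, v = y - alpha*grad = -0.3952
  prox(v) = soft_thresh(-0.3952, 0.0948) = -0.3005
Iteration 4: beta = 0.6, y = -0.3005 + 0.6*(-0.3005 + 1.4407) = 0.3836
  grad(y) = 1.8365, v = y - alpha*grad = 0.3232
  prox(v) = soft_thresh(0.3232, 0.0948) = 0.2285
f(x_4) = 5*0.2285^2 - 2*0.2285 + 2.88*|0.2285| = 0.4621


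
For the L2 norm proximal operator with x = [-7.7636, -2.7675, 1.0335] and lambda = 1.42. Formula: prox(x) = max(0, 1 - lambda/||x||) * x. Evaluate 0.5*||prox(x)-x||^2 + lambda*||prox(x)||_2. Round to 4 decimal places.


Step 1: Compute ||x||.
||x|| = 8.3067
Step 2: Compute scaling factor.
scale = max(0, 1 - 1.42/8.3067) = 0.8291
Step 3: prox(x) = [-6.4364, -2.2944, 0.8568]
||prox(x)|| = 6.8867
Step 4: Proximal objective.
0.5*||prox-x||^2 = 1.0082
lambda*||prox|| = 9.7791
Total = 10.7873


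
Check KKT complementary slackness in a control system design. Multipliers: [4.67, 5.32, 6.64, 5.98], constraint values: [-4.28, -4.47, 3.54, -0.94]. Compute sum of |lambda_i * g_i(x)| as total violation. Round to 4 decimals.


KKT complementary slackness check:
lambda_1 * g_1 = 4.67 * -4.28 = -19.9876
lambda_2 * g_2 = 5.32 * -4.47 = -23.7804
lambda_3 * g_3 = 6.64 * 3.54 = 23.5056
lambda_4 * g_4 = 5.98 * -0.94 = -5.6212
Total violation = 19.9876 + 23.7804 + 23.5056 + 5.6212 = 72.8948


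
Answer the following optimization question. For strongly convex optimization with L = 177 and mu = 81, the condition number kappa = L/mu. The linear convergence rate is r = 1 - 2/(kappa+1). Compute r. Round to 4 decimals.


Step 1: Compute the condition number.
kappa = L/mu = 177/81 = 2.1852
Step 2: Compute the convergence rate.
r = 1 - 2/(kappa + 1) = 1 - 2*mu/(L + mu) = (L - mu)/(L + mu) = 96/258 = 0.3721


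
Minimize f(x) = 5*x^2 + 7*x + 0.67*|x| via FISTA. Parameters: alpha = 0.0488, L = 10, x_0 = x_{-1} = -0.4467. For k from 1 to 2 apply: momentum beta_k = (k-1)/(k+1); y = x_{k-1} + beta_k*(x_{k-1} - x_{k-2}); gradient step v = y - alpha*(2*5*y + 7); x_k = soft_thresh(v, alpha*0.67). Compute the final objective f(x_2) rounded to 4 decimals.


FISTA on f(x) = 5*x^2 + 7*x + 0.67*|x|
L = 10, alpha = 0.0488
Iteration 1: beta = 0.0, y = -0.4467 + 0.0*(-0.4467 + 0.4467) = -0.4467
  grad(y) = 2.533, v = y - alpha*grad = -0.5703
  prox(v) = soft_thresh(-0.5703, 0.0327) = -0.5376
Iteration 2: beta = 0.3333, y = -0.5376 + 0.3333*(-0.5376 + 0.4467) = -0.5679
  grad(y) = 1.3208, v = y - alpha*grad = -0.6324
  prox(v) = soft_thresh(-0.6324, 0.0327) = -0.5997
f(x_2) = 5*(-0.5997)^2 + 7*(-0.5997) + 0.67*|-0.5997| = -1.9979


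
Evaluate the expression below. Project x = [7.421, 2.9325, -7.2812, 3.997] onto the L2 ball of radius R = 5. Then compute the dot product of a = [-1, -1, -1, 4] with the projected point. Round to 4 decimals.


Step 1: Compute ||x|| (intermediates to 6 decimals).
||x|| = sqrt(7.421^2 + 2.9325^2 + (-7.2812)^2 + 3.997^2) = 11.517929
Step 2: Project.
Since ||x|| > R, scale = R/||x|| = 5/11.517929 = 0.434106, proj(x) = scale * x
proj(x) = [3.221501, 1.273016, -3.160813, 1.735122]
Step 3: Dot product.
a^T * proj(x) = -1*3.221501 - 1*1.273016 - 1*(-3.160813) + 4*1.735122 = 5.6068


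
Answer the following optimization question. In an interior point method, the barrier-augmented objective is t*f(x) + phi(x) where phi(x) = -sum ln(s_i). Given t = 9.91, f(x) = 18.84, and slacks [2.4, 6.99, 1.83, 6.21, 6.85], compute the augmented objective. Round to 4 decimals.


Step 1: Compute log-barrier.
ln values: [0.8755, 1.9445, 0.6043, 1.8262, 1.9242]
phi = -(0.8755 + 1.9445 + 0.6043 + 1.8262 + 1.9242) = -7.1747
Step 2: Compute augmented objective.
t*f(x) = 9.91*18.84 = 186.7044
Total = 186.7044 - 7.1747 = 179.5297


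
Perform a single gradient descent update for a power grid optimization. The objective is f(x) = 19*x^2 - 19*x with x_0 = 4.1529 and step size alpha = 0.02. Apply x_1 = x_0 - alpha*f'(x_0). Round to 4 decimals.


We compute the gradient at x_0 and apply the update.
f'(x) = 38*x - 19
f'(4.1529) = 38*4.1529 - 19 = 138.8102
x_1 = 4.1529 - 0.02*138.8102 = 1.3767


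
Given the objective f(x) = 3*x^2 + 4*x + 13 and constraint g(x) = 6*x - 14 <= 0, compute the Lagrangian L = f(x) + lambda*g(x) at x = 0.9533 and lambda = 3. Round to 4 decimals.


Step 1: Evaluate f(x).
f(0.9533) = 3*0.9533^2 + 4*0.9533 + 13 = 19.5395
Step 2: Evaluate g(x).
g(0.9533) = 6*0.9533 - 14 = -8.2802
Step 3: Compute Lagrangian.
L = 19.5395 + 3*-8.2802 = -5.3011


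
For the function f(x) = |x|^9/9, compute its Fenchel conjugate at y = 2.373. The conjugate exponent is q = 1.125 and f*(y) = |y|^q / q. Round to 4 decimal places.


The conjugate exponent q satisfies 1/p + 1/q = 1.
p = 9, so q = 9/(9 - 1) = 1.125
|y|^q = 2.373^1.125 = 2.6437
f*(2.373) = 2.6437 / 1.125 = 2.3499


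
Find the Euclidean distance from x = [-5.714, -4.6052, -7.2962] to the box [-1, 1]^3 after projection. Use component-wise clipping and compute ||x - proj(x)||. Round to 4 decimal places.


Project each component onto [-1, 1].
clip(-5.714) = -1.0, clip(-4.6052) = -1.0, clip(-7.2962) = -1.0
Projection = [-1.0, -1.0, -1.0]
Squared diffs: [22.2218, 12.9975, 39.6421]
Distance = sqrt(74.8614) = 8.6522


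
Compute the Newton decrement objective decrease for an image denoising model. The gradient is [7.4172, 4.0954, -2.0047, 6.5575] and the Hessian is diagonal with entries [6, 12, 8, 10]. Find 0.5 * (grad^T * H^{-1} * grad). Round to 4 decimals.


Step 1: H is diagonal, so H^(-1) * g = [1.2362, 0.3413, -0.2506, 0.6558].
Step 2: g^T H^(-1) g = sum_i g_i^2 / H_ii
  = (7.4172)^2/6 + (4.0954)^2/12 + (-2.0047)^2/8 + (6.5575)^2/10
  = 9.1691 + 1.3977 + 0.5024 + 4.3001 = 15.3693
Step 3: Objective decrease = 0.5 * g^T H^(-1) g = 7.6846


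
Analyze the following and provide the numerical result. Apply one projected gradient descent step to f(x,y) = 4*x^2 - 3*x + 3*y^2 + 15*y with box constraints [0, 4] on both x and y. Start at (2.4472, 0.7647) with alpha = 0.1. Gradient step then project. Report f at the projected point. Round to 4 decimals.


Step 1: Compute gradient at (2.4472, 0.7647).
grad_x = 2*4*2.4472 - 3 = 16.5776
grad_y = 2*3*0.7647 + 15 = 19.5882
Step 2: Gradient step.
x_raw = 2.4472 - 0.1*16.5776 = 0.7894
y_raw = 0.7647 - 0.1*19.5882 = -1.1941
Step 3: Project onto [0, 4].
x_proj = clip(0.7894) = 0.7894
y_proj = clip(-1.1941) = 0.0
Step 4: Evaluate f.
f(0.7894, 0.0) = 0.1245


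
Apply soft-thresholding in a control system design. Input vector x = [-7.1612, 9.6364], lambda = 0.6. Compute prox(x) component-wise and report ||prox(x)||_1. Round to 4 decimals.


Soft-thresholding with lambda = 0.6:
prox(-7.1612) = sign(-7.1612)*max(|-7.1612| - 0.6, 0) = -6.5612
prox(9.6364) = sign(9.6364)*max(|9.6364| - 0.6, 0) = 9.0364
prox(x) = [-6.5612, 9.0364]
||prox(x)||_1 = 6.5612 + 9.0364 = 15.5976


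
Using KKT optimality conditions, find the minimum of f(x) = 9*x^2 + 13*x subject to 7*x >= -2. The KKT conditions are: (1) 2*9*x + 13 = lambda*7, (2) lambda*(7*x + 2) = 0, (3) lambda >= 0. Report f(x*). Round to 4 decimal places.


Step 1: Try lambda = 0 (constraint inactive).
x_unc = -13/(2*9) = -0.7222
Check: 7*-0.7222 = -5.0554 < -2 -- violated!
Step 2: Constraint must be active: 7*x = -2
x* = -2/7 = -0.2857 (rounded; the exact value -2/7 is used below)
lambda = (2*9*(-2/7) + 13)/7 = 1.1224
Step 3: Compute optimal value.
f(x*) = 9*(-2/7)^2 + 13*(-2/7) = -2.9796


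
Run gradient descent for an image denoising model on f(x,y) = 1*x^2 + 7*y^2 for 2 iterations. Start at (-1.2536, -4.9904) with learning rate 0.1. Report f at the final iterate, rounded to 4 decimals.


Gradient descent on f(x,y) = 1*x^2 + 7*y^2.
Starting point: (-1.2536, -4.9904), alpha = 0.1
Step 1: grad_x = 2*1*-1.2536 = -2.5072, grad_y = 2*7*-4.9904 = -69.8656
  x_1 = -1.2536 - 0.1*-2.5072 = -1.0029
  y_1 = -4.9904 - 0.1*-69.8656 = 1.9962
Step 2: grad_x = 2*1*-1.0029 = -2.0058, grad_y = 2*7*1.9962 = 27.9462
  x_2 = -1.0029 - 0.1*-2.0058 = -0.8023
  y_2 = 1.9962 - 0.1*27.9462 = -0.7985
f(-0.8023, -0.7985) = 1*(-0.8023)^2 + 7*(-0.7985)^2 = 5.1065


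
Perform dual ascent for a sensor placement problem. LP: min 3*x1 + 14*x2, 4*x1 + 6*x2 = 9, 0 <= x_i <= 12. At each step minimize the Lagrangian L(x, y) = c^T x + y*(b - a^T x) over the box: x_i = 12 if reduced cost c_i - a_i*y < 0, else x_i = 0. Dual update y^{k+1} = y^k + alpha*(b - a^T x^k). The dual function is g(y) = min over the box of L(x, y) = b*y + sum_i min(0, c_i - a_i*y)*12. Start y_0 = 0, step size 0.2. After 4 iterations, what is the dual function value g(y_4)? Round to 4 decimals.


Dual ascent for LP: min 3*x1 + 14*x2, 4*x1 + 6*x2 = 9, 0 <= x_i <= 12
Step 1: y^k = 0.0, reduced costs: (3.0, 14.0)
  x^k = (0.0, 0.0), subgradient = b - a^T x = 9.0
  y^{k+1} = 0.0 + 0.2*9.0 = 1.8
Step 2: y^k = 1.8, reduced costs: (-4.2, 3.2)
  x^k = (12.0, 0.0), subgradient = b - a^T x = -39.0
  y^{k+1} = 1.8 + 0.2*-39.0 = -6.0
Step 3: y^k = -6.0, reduced costs: (27.0, 50.0)
  x^k = (0.0, 0.0), subgradient = b - a^T x = 9.0
  y^{k+1} = -6.0 + 0.2*9.0 = -4.2
Step 4: y^k = -4.2, reduced costs: (19.8, 39.2)
  x^k = (0.0, 0.0), subgradient = b - a^T x = 9.0
  y^{k+1} = -4.2 + 0.2*9.0 = -2.4
Dual objective at y_4 = -2.4: reduced costs (12.6, 28.4), box minimizer x = (0.0, 0.0)
g(y_4) = b*y + (c1 - a1*y)*x1 + (c2 - a2*y)*x2 = 9*(-2.4) + 12.6*0.0 + 28.4*0.0 = -21.6 + 0.0 + 0.0 = -21.6


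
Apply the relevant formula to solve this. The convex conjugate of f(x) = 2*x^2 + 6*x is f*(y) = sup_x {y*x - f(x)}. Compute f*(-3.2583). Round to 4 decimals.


f*(y) = sup_x {y*x - a*x^2 - b*x} = sup_x {(y-b)*x - a*x^2}
FOC: (y - b) - 2a*x = 0 => x* = (y - b)/(2a)
x* = (-3.2583 - 6)/(2*2) = -2.3146
f*(-3.2583) = (y-b)^2/(4a) = (-3.2583 - 6)^2/(4*2)
= 85.7161/8 = 10.7145


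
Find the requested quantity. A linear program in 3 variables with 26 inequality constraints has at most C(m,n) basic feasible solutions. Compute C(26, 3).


Each vertex corresponds to some choice of n active constraints out of m, so the number of vertices is at most C(m, n) = m! / (n!(m-n)!).
m = 26, n = 3
Numerator: 26 * 25 * 24
Denominator: 3! = 6
C(26, 3) = 2600


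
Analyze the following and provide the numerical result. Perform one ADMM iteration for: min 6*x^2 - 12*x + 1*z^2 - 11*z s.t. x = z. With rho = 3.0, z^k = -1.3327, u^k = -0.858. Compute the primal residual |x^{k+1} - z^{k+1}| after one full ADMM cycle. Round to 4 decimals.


ADMM iteration with rho = 3.0, z^k = -1.3327, u^k = -0.858
Step 1: x-update.
Minimize 6*x^2 - 12*x + (3.0/2)*(x + 1.3327 - 0.858)^2
FOC: (2*6 + 3.0)*x = 12 + 3.0*(-1.3327 + 0.858)
x^{k+1} = 0.7051
Step 2: z-update.
Minimize 1*z^2 - 11*z + (3.0/2)*(0.7051 - z - 0.858)^2
FOC: (2*1 + 3.0)*z = 11 + 3.0*(0.7051 - 0.858)
z^{k+1} = 2.1082
Step 3: u-update.
u^{k+1} = -0.858 + 0.7051 - 2.1082 = -2.2612
Step 4: Primal residual = |0.7051 - 2.1082| = 1.4032


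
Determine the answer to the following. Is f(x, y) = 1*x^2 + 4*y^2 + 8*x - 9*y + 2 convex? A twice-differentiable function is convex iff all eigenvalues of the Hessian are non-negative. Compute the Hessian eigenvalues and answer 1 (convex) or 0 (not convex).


The Hessian of f(x,y) = 1*x^2 + 4*y^2 + 8*x - 9*y + 2 is:
H = [[2, 0], [0, 8]]
Trace = 2 + 8 = 10
Determinant = 2*8 - (0)^2 = 16
Discriminant = (10)^2 - 4*16 = 36.0
Eigenvalues: lambda_1 = 2.0, lambda_2 = 8.0
The function is convex.

1


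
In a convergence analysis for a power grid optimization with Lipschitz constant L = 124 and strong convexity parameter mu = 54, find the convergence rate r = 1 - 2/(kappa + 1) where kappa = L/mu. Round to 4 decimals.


Step 1: Compute the condition number.
kappa = L/mu = 124/54 = 2.2963
Step 2: Compute the convergence rate.
r = 1 - 2/(kappa + 1) = 1 - 2*mu/(L + mu) = (L - mu)/(L + mu) = 70/178 = 0.3933


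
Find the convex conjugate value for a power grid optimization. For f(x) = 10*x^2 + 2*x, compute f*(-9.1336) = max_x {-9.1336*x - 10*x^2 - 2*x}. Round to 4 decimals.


f*(y) = sup_x {y*x - a*x^2 - b*x} = sup_x {(y-b)*x - a*x^2}
FOC: (y - b) - 2a*x = 0 => x* = (y - b)/(2a)
x* = (-9.1336 - 2)/(2*10) = -0.5567
f*(-9.1336) = (y-b)^2/(4a) = (-9.1336 - 2)^2/(4*10)
= 123.957/40 = 3.0989


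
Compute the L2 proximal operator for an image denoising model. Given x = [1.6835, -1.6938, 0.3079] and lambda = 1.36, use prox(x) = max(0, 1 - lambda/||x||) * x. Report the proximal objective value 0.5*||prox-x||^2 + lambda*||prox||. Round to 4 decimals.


Step 1: Compute ||x||.
||x|| = 2.4079
Step 2: Compute scaling factor.
scale = max(0, 1 - 1.36/2.4079) = 0.4352
Step 3: prox(x) = [0.7326, -0.7371, 0.134]
||prox(x)|| = 1.0479
Step 4: Proximal objective.
0.5*||prox-x||^2 = 0.9248
lambda*||prox|| = 1.4251
Total = 2.3499


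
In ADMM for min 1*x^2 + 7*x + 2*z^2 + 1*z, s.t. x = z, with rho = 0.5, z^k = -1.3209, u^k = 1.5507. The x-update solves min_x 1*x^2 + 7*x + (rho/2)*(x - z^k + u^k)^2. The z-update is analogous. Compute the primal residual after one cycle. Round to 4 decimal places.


ADMM iteration with rho = 0.5, z^k = -1.3209, u^k = 1.5507
Step 1: x-update.
Minimize 1*x^2 + 7*x + (0.5/2)*(x + 1.3209 + 1.5507)^2
FOC: (2*1 + 0.5)*x = -7 + 0.5*(-1.3209 - 1.5507)
x^{k+1} = -3.3743
Step 2: z-update.
Minimize 2*z^2 + 1*z + (0.5/2)*(-3.3743 - z + 1.5507)^2
FOC: (2*2 + 0.5)*z = -1 + 0.5*(-3.3743 + 1.5507)
z^{k+1} = -0.4248
Step 3: u-update.
u^{k+1} = 1.5507 - 3.3743 + 0.4248 = -1.3988
Step 4: Primal residual = |-3.3743 + 0.4248| = 2.9495


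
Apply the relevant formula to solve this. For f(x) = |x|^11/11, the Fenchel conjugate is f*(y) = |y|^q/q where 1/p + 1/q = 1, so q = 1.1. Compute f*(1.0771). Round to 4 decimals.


The conjugate exponent q satisfies 1/p + 1/q = 1.
p = 11, so q = 11/(11 - 1) = 1.1
|y|^q = 1.0771^1.1 = 1.0851
f*(1.0771) = 1.0851 / 1.1 = 0.9865


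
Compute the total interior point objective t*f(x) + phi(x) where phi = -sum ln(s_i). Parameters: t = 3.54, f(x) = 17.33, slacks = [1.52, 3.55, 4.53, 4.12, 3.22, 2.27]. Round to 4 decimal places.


Step 1: Compute log-barrier.
ln values: [0.4187, 1.2669, 1.5107, 1.4159, 1.1694, 0.8198]
phi = -(0.4187 + 1.2669 + 1.5107 + 1.4159 + 1.1694 + 0.8198) = -6.6014
Step 2: Compute augmented objective.
t*f(x) = 3.54*17.33 = 61.3482
Total = 61.3482 - 6.6014 = 54.7468


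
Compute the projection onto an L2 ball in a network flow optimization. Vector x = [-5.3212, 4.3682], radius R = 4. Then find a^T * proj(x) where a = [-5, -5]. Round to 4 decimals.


Step 1: Compute ||x|| (intermediates to 6 decimals).
||x|| = sqrt((-5.3212)^2 + 4.3682^2) = 6.8845
Step 2: Project.
Since ||x|| > R, scale = R/||x|| = 4/6.8845 = 0.581015, proj(x) = scale * x
proj(x) = [-3.091697, 2.53799]
Step 3: Dot product.
a^T * proj(x) = -5*(-3.091697) - 5*2.53799 = 2.7685


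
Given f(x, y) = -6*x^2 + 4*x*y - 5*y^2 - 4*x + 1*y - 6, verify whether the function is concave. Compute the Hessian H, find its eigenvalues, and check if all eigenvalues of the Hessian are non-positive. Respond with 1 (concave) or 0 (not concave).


The Hessian of f(x,y) = -6*x^2 + 4*x*y - 5*y^2 - 4*x + 1*y - 6 is:
H = [[-12, 4], [4, -10]]
Trace = -12 - 10 = -22
Determinant = -12*-10 - (4)^2 = 104
Discriminant = (-22)^2 - 4*104 = 68.0
Eigenvalues: lambda_1 = -15.1231, lambda_2 = -6.8769
The function is concave.

1


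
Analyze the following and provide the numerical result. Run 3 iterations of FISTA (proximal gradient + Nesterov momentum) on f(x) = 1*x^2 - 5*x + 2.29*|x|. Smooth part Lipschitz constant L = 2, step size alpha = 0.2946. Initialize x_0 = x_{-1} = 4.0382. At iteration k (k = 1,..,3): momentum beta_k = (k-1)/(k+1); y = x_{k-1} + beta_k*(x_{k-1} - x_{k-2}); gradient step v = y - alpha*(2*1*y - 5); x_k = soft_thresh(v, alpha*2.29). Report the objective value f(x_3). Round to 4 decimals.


FISTA on f(x) = 1*x^2 - 5*x + 2.29*|x|
L = 2, alpha = 0.2946
Iteration 1: beta = 0.0, y = 4.0382 + 0.0*(4.0382 - 4.0382) = 4.0382
  grad(y) = 3.0764, v = y - alpha*grad = 3.1319
  prox(v) = soft_thresh(3.1319, 0.6746) = 2.4573
Iteration 2: beta = 0.3333, y = 2.4573 + 0.3333*(2.4573 - 4.0382) = 1.9303
  grad(y) = -1.1394, v = y - alpha*grad = 2.266
  prox(v) = soft_thresh(2.266, 0.6746) = 1.5913
Iteration 3: beta = 0.5, y = 1.5913 + 0.5*(1.5913 - 2.4573) = 1.1584
  grad(y) = -2.6833, v = y - alpha*grad = 1.9489
  prox(v) = soft_thresh(1.9489, 0.6746) = 1.2742
f(x_3) = 1*1.2742^2 - 5*1.2742 + 2.29*|1.2742| = -1.8295


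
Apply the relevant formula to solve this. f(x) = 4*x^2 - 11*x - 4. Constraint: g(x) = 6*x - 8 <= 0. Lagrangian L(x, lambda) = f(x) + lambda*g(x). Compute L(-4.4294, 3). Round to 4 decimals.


Step 1: Evaluate f(x).
f(-4.4294) = 4*(-4.4294)^2 - 11*(-4.4294) - 4 = 123.2017
Step 2: Evaluate g(x).
g(-4.4294) = 6*-4.4294 - 8 = -34.5764
Step 3: Compute Lagrangian.
L = 123.2017 + 3*-34.5764 = 19.4725


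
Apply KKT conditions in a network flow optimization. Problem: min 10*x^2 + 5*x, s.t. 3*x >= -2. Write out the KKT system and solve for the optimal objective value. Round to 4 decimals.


Step 1: Try lambda = 0 (constraint inactive).
Stationarity: 2*10*x + 5 = 0
x* = -5/(2*10) = -0.25
Check constraint: 3*-0.25 = -0.75 >= -2 -- satisfied.
Step 2: Compute optimal value.
f(x*) = 10*(-0.25)^2 + 5*(-0.25) = -0.625


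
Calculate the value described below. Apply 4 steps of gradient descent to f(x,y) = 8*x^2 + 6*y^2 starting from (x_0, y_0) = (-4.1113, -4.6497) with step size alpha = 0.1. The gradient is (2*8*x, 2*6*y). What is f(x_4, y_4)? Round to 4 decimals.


Gradient descent on f(x,y) = 8*x^2 + 6*y^2.
Starting point: (-4.1113, -4.6497), alpha = 0.1
Step 1: grad_x = 2*8*-4.1113 = -65.7808, grad_y = 2*6*-4.6497 = -55.7964
  x_1 = -4.1113 - 0.1*-65.7808 = 2.4668
  y_1 = -4.6497 - 0.1*-55.7964 = 0.9299
Step 2: grad_x = 2*8*2.4668 = 39.4685, grad_y = 2*6*0.9299 = 11.1593
  x_2 = 2.4668 - 0.1*39.4685 = -1.4801
  y_2 = 0.9299 - 0.1*11.1593 = -0.186
Step 3: grad_x = 2*8*-1.4801 = -23.6811, grad_y = 2*6*-0.186 = -2.2319
  x_3 = -1.4801 - 0.1*-23.6811 = 0.888
  y_3 = -0.186 - 0.1*-2.2319 = 0.0372
Step 4: grad_x = 2*8*0.888 = 14.2087, grad_y = 2*6*0.0372 = 0.4464
  x_4 = 0.888 - 0.1*14.2087 = -0.5328
  y_4 = 0.0372 - 0.1*0.4464 = -0.0074
f(-0.5328, -0.0074) = 8*(-0.5328)^2 + 6*(-0.0074)^2 = 2.2715
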